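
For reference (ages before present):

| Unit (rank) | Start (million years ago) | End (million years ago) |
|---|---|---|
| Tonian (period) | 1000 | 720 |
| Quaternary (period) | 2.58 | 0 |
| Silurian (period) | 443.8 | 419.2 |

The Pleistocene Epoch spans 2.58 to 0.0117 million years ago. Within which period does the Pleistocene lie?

Quaternary

The Pleistocene (2.58–0.0117 Ma) lies entirely within 2.58–0 Ma, the Quaternary Period.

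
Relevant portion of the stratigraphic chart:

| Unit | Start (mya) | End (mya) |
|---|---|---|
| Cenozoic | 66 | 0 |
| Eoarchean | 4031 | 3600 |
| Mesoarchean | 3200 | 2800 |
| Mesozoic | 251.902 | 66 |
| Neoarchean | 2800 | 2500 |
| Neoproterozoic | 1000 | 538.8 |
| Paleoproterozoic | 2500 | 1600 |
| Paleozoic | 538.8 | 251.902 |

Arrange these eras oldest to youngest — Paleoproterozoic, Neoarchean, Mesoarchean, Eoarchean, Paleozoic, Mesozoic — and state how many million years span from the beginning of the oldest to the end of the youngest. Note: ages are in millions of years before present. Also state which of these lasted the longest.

Eoarchean, Mesoarchean, Neoarchean, Paleoproterozoic, Paleozoic, Mesozoic; total span 3965 Myr; longest is Paleoproterozoic

From the excerpt: Paleoproterozoic 2500–1600; Neoarchean 2800–2500; Mesoarchean 3200–2800; Eoarchean 4031–3600; Paleozoic 538.8–251.902; Mesozoic 251.902–66 (Ma).
Larger Ma is earlier, so the oldest is Eoarchean and the youngest is Mesozoic; oldest to youngest: Eoarchean, Mesoarchean, Neoarchean, Paleoproterozoic, Paleozoic, Mesozoic.
Oldest start 4031 minus youngest end 66 gives 3965 Myr overall.
Individual lengths (start − end): Paleozoic 286.898; Paleoproterozoic 900; Eoarchean 431; Mesoarchean 400; Mesozoic 185.902; Neoarchean 300. The largest is Paleoproterozoic at 900 Myr.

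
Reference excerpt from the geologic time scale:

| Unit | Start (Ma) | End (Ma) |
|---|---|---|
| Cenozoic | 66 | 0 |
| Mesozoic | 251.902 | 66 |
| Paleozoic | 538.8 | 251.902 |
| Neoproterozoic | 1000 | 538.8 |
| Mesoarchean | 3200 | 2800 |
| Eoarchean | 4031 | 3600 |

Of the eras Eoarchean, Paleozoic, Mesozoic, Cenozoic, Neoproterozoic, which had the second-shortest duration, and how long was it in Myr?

Mesozoic, 185.902 million years

Durations: Eoarchean 431; Paleozoic 286.898; Mesozoic 185.902; Cenozoic 66; Neoproterozoic 461.2 Myr.
Sorted shortest-first: Cenozoic (66), Mesozoic (185.902), Paleozoic (286.898), Eoarchean (431), Neoproterozoic (461.2).
The second shortest is Mesozoic at 185.902 Myr.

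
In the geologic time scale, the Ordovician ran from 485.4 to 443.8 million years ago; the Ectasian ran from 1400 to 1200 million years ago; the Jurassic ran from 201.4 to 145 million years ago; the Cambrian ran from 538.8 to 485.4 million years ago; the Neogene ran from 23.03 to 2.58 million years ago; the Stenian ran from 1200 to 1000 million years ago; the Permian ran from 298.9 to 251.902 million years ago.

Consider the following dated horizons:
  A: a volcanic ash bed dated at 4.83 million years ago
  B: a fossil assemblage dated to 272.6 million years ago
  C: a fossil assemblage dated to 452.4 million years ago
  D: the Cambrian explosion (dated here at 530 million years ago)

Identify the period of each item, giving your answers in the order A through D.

A: 4.83 Ma lies in 23.03–2.58 Ma, so Neogene.
B: 272.6 Ma lies in 298.9–251.902 Ma, so Permian.
C: 452.4 Ma lies in 485.4–443.8 Ma, so Ordovician.
D: 530 Ma lies in 538.8–485.4 Ma, so Cambrian.

A — Neogene; B — Permian; C — Ordovician; D — Cambrian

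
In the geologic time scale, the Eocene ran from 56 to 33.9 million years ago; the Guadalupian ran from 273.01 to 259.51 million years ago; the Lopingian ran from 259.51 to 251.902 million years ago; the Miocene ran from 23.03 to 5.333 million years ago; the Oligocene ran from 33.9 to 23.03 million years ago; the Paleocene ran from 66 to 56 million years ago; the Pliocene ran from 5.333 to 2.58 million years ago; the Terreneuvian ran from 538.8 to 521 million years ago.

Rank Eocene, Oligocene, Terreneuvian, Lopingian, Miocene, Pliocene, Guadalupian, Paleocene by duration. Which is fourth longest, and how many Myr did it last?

Start − end for each: Eocene 56 − 33.9 = 22.1; Oligocene 33.9 − 23.03 = 10.87; Terreneuvian 538.8 − 521 = 17.8; Lopingian 259.51 − 251.902 = 7.608; Miocene 23.03 − 5.333 = 17.697; Pliocene 5.333 − 2.58 = 2.753; Guadalupian 273.01 − 259.51 = 13.5; Paleocene 66 − 56 = 10.
Ranking these from longest: Eocene > Terreneuvian > Miocene > Guadalupian > Oligocene > Paleocene > Lopingian > Pliocene.
Position 4 in that ranking is Guadalupian, which lasted 13.5 Myr.

Guadalupian, 13.5 million years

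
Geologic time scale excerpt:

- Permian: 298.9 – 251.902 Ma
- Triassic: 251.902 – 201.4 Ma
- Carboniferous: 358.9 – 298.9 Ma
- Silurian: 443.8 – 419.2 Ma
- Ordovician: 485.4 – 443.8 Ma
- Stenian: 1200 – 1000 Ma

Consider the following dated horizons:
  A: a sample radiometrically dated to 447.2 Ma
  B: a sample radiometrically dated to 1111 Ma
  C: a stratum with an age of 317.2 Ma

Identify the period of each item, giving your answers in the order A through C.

A — Ordovician; B — Stenian; C — Carboniferous

Match each age against the start–end ranges in the excerpt: A = 447.2 Ma → Ordovician (485.4–443.8); B = 1111 Ma → Stenian (1200–1000); C = 317.2 Ma → Carboniferous (358.9–298.9).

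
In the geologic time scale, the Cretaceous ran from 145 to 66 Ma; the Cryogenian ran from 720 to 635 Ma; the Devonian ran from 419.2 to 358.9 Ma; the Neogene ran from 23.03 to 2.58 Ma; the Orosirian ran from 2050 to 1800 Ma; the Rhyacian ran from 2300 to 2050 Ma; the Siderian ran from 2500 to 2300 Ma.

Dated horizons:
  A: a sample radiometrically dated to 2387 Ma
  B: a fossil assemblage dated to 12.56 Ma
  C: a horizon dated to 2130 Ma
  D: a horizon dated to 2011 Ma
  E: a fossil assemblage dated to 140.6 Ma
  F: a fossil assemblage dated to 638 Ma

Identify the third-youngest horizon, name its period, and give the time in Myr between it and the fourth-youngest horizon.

F, in the Cryogenian; 1373 million years to D

Sorted youngest-first by Ma: B (12.56), E (140.6), F (638), D (2011), C (2130), A (2387).
The third youngest is F at 638 Ma, which lies in 720–635 Ma: the Cryogenian.
The fourth youngest is D at 2011 Ma; separation = |638 − 2011| = 1373 Myr.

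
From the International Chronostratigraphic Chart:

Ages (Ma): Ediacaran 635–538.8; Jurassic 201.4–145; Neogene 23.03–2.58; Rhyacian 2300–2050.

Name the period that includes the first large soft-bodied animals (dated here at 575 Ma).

575 Ma lies between 635 and 538.8 Ma, so it falls in the Ediacaran.

Ediacaran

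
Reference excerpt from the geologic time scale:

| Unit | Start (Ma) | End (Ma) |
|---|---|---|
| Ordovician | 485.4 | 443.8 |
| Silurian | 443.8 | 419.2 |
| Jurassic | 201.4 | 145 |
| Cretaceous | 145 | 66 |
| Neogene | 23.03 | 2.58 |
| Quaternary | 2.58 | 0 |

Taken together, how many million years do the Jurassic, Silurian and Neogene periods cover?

Each duration: Jurassic = 56.4; Silurian = 24.6; Neogene = 20.45.
Sum: 56.4 + 24.6 + 20.45 = 101.45 Myr.

101.45 million years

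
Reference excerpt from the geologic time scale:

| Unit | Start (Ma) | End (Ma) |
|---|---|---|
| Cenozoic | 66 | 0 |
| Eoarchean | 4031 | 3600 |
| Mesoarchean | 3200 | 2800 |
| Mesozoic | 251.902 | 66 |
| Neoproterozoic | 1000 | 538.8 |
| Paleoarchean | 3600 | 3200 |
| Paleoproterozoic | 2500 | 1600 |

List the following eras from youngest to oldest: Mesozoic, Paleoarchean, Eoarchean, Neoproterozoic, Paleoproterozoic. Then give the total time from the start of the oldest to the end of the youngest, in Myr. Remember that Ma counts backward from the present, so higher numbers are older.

From the excerpt: Mesozoic 251.902–66; Paleoarchean 3600–3200; Eoarchean 4031–3600; Neoproterozoic 1000–538.8; Paleoproterozoic 2500–1600 (Ma).
Larger Ma is earlier, so the oldest is Eoarchean and the youngest is Mesozoic; youngest to oldest: Mesozoic, Neoproterozoic, Paleoproterozoic, Paleoarchean, Eoarchean.
Oldest start 4031 minus youngest end 66 gives 3965 Myr overall.

Mesozoic, Neoproterozoic, Paleoproterozoic, Paleoarchean, Eoarchean; total span 3965 Myr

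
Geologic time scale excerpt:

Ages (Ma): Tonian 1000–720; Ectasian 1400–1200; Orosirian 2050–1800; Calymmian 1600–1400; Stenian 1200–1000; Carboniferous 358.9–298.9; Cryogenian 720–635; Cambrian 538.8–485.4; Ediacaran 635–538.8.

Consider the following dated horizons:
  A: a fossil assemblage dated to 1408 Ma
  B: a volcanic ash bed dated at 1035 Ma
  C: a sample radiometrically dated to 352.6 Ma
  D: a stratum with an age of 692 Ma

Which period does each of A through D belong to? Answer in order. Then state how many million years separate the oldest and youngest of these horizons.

A — Calymmian; B — Stenian; C — Carboniferous; D — Cryogenian; span 1055.4 million years

Match each age against the start–end ranges in the excerpt: A = 1408 Ma → Calymmian (1600–1400); B = 1035 Ma → Stenian (1200–1000); C = 352.6 Ma → Carboniferous (358.9–298.9); D = 692 Ma → Cryogenian (720–635).
The largest age is 1408 Ma and the smallest is 352.6 Ma; their difference is 1055.4 Myr.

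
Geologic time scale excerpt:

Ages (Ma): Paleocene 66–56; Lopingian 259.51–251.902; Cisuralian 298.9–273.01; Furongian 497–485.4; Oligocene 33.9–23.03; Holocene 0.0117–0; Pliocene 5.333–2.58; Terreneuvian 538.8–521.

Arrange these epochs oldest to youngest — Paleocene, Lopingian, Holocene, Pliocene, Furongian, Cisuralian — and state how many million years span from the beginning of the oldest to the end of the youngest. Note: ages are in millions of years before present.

Furongian, Cisuralian, Lopingian, Paleocene, Pliocene, Holocene; total span 497 Myr

From the excerpt: Paleocene 66–56; Lopingian 259.51–251.902; Holocene 0.0117–0; Pliocene 5.333–2.58; Furongian 497–485.4; Cisuralian 298.9–273.01 (Ma).
Larger Ma is earlier, so the oldest is Furongian and the youngest is Holocene; oldest to youngest: Furongian, Cisuralian, Lopingian, Paleocene, Pliocene, Holocene.
Oldest start 497 minus youngest end 0 gives 497 Myr overall.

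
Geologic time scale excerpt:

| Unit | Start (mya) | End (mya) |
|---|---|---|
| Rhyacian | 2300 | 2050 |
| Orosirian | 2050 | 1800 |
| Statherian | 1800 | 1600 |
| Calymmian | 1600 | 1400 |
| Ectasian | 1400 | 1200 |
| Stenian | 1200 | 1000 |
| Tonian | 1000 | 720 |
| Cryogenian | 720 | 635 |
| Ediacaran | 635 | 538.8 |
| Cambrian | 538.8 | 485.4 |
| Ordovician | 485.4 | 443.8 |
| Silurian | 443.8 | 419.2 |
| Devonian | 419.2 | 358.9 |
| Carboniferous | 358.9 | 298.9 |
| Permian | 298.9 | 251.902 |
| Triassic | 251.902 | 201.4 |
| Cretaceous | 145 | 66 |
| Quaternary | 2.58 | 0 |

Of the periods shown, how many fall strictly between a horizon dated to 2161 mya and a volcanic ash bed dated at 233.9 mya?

2161 Ma sits inside the Rhyacian (2300–2050) and 233.9 Ma inside the Triassic (251.902–201.4); neither of those is wholly between the two dates.
The listed periods lying completely between them are Orosirian, Statherian, Calymmian, Ectasian, Stenian, Tonian, Cryogenian, Ediacaran, Cambrian, Ordovician, Silurian, Devonian, Carboniferous, Permian — 14 in all.

14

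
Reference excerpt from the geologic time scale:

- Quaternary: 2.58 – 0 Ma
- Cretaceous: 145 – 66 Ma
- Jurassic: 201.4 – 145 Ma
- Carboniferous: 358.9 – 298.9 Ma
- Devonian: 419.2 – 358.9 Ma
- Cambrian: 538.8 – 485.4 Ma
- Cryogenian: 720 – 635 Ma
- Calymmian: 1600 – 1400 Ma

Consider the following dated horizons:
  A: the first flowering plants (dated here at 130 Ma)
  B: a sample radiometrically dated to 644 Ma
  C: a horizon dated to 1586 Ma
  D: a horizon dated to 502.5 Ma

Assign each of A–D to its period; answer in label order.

Match each age against the start–end ranges in the excerpt: A = 130 Ma → Cretaceous (145–66); B = 644 Ma → Cryogenian (720–635); C = 1586 Ma → Calymmian (1600–1400); D = 502.5 Ma → Cambrian (538.8–485.4).

A — Cretaceous; B — Cryogenian; C — Calymmian; D — Cambrian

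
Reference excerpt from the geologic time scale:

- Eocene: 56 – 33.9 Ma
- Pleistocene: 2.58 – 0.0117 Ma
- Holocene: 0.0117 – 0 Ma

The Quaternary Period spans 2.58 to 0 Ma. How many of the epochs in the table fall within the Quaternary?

Epochs inside 2.58–0 Ma: Pleistocene, Holocene — 2 in total.

2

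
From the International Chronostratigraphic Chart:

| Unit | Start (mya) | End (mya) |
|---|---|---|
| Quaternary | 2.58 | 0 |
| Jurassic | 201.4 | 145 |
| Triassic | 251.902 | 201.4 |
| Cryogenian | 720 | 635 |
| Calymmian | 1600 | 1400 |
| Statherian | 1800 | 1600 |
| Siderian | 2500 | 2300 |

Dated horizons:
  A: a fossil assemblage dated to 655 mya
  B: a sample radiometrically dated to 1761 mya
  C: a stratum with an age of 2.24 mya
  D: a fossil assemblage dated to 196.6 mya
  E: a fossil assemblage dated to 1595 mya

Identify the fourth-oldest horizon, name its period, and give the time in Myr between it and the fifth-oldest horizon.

Larger Ma means older, so oldest first: B 1761 > E 1595 > A 655 > D 196.6 > C 2.24.
Counting 4 along gives D (196.6 Ma); the excerpt puts that inside the Jurassic, 201.4–145 Ma.
Next in line is C (2.24 Ma), and 196.6 − 2.24 = 194.36 Myr.

D, in the Jurassic; 194.36 million years to C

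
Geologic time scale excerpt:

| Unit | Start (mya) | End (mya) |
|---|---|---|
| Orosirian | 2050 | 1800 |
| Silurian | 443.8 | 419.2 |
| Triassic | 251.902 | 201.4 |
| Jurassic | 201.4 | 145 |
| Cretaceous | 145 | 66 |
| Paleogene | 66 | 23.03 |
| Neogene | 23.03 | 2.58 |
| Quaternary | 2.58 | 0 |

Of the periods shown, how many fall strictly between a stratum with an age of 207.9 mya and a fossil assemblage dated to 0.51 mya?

4

207.9 Ma sits inside the Triassic (251.902–201.4) and 0.51 Ma inside the Quaternary (2.58–0); neither of those is wholly between the two dates.
The listed periods lying completely between them are Jurassic, Cretaceous, Paleogene, Neogene — 4 in all.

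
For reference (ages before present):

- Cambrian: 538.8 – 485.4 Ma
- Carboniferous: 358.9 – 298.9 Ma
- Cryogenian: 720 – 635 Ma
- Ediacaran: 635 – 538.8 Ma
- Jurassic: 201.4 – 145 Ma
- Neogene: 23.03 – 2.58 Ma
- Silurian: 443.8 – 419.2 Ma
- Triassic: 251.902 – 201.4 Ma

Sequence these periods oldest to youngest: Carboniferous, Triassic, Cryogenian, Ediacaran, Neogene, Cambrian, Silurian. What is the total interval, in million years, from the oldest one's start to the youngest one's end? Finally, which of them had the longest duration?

Start ages (Ma): Cryogenian 720, Ediacaran 635, Cambrian 538.8, Silurian 443.8, Carboniferous 358.9, Triassic 251.902, Neogene 23.03.
Ordered oldest to youngest: Cryogenian, Ediacaran, Cambrian, Silurian, Carboniferous, Triassic, Neogene.
Span = 720 − 2.58 = 717.42 Myr.
Durations: Ediacaran 96.2, Cryogenian 85, Triassic 50.502, Neogene 20.45, Cambrian 53.4, Silurian 24.6, Carboniferous 60 → longest is Ediacaran (96.2 Myr).

Cryogenian, Ediacaran, Cambrian, Silurian, Carboniferous, Triassic, Neogene; total span 717.42 Myr; longest is Ediacaran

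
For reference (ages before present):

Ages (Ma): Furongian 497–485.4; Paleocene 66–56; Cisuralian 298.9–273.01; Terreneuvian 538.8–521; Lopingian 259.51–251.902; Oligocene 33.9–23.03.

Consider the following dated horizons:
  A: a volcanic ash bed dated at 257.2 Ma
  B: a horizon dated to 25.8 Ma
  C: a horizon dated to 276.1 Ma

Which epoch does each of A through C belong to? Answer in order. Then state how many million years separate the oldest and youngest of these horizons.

A — Lopingian; B — Oligocene; C — Cisuralian; span 250.3 million years

Match each age against the start–end ranges in the excerpt: A = 257.2 Ma → Lopingian (259.51–251.902); B = 25.8 Ma → Oligocene (33.9–23.03); C = 276.1 Ma → Cisuralian (298.9–273.01).
The largest age is 276.1 Ma and the smallest is 25.8 Ma; their difference is 250.3 Myr.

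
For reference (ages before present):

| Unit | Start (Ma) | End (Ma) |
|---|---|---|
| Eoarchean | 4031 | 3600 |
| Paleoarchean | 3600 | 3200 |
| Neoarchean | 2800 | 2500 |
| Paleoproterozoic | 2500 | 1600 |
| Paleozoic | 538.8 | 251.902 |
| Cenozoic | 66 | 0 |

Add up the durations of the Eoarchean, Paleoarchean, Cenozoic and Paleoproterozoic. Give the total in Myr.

Each duration: Eoarchean = 431; Paleoarchean = 400; Cenozoic = 66; Paleoproterozoic = 900.
Sum: 431 + 400 + 66 + 900 = 1797 Myr.

1797 million years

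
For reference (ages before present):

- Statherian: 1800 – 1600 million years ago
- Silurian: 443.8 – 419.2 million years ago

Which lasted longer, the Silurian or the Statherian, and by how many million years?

Silurian: 443.8 − 419.2 = 24.6 Myr.
Statherian: 1800 − 1600 = 200 Myr.
Difference: 200 − 24.6 = 175.4 Myr, so the Statherian was longer.

Statherian, by 175.4 million years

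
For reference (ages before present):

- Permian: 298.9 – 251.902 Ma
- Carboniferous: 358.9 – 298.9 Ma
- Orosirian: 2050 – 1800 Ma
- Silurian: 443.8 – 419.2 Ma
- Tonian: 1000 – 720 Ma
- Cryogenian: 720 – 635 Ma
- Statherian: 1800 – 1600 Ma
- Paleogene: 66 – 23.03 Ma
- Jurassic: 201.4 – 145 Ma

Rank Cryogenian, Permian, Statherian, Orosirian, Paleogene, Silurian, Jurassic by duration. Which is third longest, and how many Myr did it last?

Cryogenian, 85 million years

Start − end for each: Cryogenian 720 − 635 = 85; Permian 298.9 − 251.902 = 46.998; Statherian 1800 − 1600 = 200; Orosirian 2050 − 1800 = 250; Paleogene 66 − 23.03 = 42.97; Silurian 443.8 − 419.2 = 24.6; Jurassic 201.4 − 145 = 56.4.
Ranking these from longest: Orosirian > Statherian > Cryogenian > Jurassic > Permian > Paleogene > Silurian.
Position 3 in that ranking is Cryogenian, which lasted 85 Myr.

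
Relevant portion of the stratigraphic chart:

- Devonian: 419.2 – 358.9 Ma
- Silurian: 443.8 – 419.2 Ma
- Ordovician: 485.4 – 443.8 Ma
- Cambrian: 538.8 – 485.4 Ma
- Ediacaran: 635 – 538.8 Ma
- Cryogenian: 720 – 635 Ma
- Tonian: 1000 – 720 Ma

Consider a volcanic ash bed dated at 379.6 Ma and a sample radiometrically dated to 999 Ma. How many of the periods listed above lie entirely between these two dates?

The older date is 999 Ma and the younger is 379.6 Ma.
Periods with start < 999 and end > 379.6 Ma: Cryogenian (720–635), Ediacaran (635–538.8), Cambrian (538.8–485.4), Ordovician (485.4–443.8), Silurian (443.8–419.2).
That is 5 complete periods.

5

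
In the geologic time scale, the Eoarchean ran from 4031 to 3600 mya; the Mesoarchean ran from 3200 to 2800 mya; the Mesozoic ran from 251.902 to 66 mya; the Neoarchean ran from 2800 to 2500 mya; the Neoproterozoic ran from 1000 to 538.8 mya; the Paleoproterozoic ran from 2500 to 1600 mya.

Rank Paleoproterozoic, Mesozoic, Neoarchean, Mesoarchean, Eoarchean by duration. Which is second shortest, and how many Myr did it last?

Neoarchean, 300 million years

Start − end for each: Paleoproterozoic 2500 − 1600 = 900; Mesozoic 251.902 − 66 = 185.902; Neoarchean 2800 − 2500 = 300; Mesoarchean 3200 − 2800 = 400; Eoarchean 4031 − 3600 = 431.
Ranking these from shortest: Mesozoic < Neoarchean < Mesoarchean < Eoarchean < Paleoproterozoic.
Position 2 in that ranking is Neoarchean, which lasted 300 Myr.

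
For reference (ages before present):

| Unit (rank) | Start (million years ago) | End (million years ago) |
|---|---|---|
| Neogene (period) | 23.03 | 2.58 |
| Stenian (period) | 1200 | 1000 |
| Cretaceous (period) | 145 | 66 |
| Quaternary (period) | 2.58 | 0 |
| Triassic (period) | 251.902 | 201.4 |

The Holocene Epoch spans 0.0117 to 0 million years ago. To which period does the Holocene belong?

The Holocene (0.0117–0 Ma) lies entirely within 2.58–0 Ma, the Quaternary Period.

Quaternary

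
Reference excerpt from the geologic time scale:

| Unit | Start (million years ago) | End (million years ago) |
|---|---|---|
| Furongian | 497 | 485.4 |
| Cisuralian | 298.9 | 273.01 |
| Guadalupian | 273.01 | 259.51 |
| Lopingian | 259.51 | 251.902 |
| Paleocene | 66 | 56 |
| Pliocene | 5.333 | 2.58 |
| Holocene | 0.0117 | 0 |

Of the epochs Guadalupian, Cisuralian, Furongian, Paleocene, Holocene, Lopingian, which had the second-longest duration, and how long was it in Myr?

Guadalupian, 13.5 million years

Start − end for each: Guadalupian 273.01 − 259.51 = 13.5; Cisuralian 298.9 − 273.01 = 25.89; Furongian 497 − 485.4 = 11.6; Paleocene 66 − 56 = 10; Holocene 0.0117 − 0 = 0.0117; Lopingian 259.51 − 251.902 = 7.608.
Ranking these from longest: Cisuralian > Guadalupian > Furongian > Paleocene > Lopingian > Holocene.
Position 2 in that ranking is Guadalupian, which lasted 13.5 Myr.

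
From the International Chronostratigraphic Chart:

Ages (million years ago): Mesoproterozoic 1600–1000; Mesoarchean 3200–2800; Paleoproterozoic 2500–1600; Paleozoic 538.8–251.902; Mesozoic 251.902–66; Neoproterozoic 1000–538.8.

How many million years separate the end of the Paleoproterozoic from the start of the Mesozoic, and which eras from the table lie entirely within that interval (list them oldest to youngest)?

1348.098 million years; Mesoproterozoic, Neoproterozoic, Paleozoic

The Paleoproterozoic closes at 1600 Ma and the Mesozoic opens at 251.902 Ma, so the interval is 1600 − 251.902 = 1348.098 Myr.
An era fits inside if it starts at or after 1600 Ma and ends at or before 251.902 Ma; oldest first that gives Mesoproterozoic, Neoproterozoic, Paleozoic.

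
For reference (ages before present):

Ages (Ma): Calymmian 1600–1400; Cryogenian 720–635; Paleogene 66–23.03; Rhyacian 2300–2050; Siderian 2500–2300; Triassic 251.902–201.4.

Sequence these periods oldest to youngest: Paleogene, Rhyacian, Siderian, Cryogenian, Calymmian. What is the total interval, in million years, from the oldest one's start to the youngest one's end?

Siderian → Rhyacian → Calymmian → Cryogenian → Paleogene; total span 2476.97 Myr

Start ages (Ma): Siderian 2500, Rhyacian 2300, Calymmian 1600, Cryogenian 720, Paleogene 66.
Ordered oldest to youngest: Siderian, Rhyacian, Calymmian, Cryogenian, Paleogene.
Span = 2500 − 23.03 = 2476.97 Myr.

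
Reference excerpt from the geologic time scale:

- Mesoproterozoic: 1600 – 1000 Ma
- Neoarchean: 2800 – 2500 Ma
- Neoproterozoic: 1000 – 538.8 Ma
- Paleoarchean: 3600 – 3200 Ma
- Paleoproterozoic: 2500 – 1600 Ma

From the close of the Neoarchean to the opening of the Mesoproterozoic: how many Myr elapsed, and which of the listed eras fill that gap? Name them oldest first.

End of Neoarchean = 2500 Ma; start of Mesoproterozoic = 1600 Ma.
Gap = 2500 − 1600 = 900 Myr.
Eras wholly inside 2500–1600 Ma: Paleoproterozoic (2500–1600).

900 million years; Paleoproterozoic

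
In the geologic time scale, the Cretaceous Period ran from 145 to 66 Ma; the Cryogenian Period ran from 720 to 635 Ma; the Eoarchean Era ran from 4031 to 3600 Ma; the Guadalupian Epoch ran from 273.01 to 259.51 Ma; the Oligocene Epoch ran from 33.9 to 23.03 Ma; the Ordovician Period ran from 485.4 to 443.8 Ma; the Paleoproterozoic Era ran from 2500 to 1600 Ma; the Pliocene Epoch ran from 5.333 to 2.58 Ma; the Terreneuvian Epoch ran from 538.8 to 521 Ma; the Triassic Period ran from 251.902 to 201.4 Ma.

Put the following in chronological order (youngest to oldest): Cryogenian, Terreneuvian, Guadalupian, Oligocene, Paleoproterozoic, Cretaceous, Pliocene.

Pliocene, Oligocene, Cretaceous, Guadalupian, Terreneuvian, Cryogenian, Paleoproterozoic

The oldest of these is Paleoproterozoic (starts 2500 Ma) and the youngest is Pliocene (ends 2.58 Ma).
In between, by decreasing start age: Cryogenian (720), Terreneuvian (538.8), Guadalupian (273.01), Cretaceous (145), Oligocene (33.9).
Listing youngest first means reversing that sequence.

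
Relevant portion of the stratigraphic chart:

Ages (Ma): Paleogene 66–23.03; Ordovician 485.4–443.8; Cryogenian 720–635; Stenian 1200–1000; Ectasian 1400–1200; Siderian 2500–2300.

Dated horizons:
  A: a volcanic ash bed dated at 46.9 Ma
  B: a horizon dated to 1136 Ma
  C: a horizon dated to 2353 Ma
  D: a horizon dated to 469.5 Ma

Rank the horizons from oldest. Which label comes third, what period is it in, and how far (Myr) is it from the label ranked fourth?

Sorted oldest-first by Ma: C (2353), B (1136), D (469.5), A (46.9).
The third oldest is D at 469.5 Ma, which lies in 485.4–443.8 Ma: the Ordovician.
The fourth oldest is A at 46.9 Ma; separation = |469.5 − 46.9| = 422.6 Myr.

D, in the Ordovician; 422.6 million years to A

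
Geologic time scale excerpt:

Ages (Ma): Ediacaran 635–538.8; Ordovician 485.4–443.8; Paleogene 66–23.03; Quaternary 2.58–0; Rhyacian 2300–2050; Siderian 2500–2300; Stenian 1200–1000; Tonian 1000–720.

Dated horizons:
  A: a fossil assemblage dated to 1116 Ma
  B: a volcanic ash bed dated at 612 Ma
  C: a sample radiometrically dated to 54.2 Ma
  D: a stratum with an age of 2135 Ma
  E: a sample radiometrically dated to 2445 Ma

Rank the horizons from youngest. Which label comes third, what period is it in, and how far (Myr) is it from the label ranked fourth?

A, in the Stenian; 1019 million years to D

Sorted youngest-first by Ma: C (54.2), B (612), A (1116), D (2135), E (2445).
The third youngest is A at 1116 Ma, which lies in 1200–1000 Ma: the Stenian.
The fourth youngest is D at 2135 Ma; separation = |1116 − 2135| = 1019 Myr.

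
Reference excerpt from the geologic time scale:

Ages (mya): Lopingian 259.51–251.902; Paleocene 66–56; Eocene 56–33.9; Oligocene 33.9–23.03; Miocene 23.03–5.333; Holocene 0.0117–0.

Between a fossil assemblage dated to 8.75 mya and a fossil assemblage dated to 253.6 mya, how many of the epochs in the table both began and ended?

3

The older date is 253.6 Ma and the younger is 8.75 Ma.
Epochs with start < 253.6 and end > 8.75 Ma: Paleocene (66–56), Eocene (56–33.9), Oligocene (33.9–23.03).
That is 3 complete epochs.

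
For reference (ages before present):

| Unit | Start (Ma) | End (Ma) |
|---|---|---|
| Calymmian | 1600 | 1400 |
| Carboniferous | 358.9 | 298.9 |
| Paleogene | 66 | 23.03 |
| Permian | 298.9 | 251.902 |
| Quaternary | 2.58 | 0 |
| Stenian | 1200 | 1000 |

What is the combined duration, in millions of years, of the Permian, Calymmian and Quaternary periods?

249.578 million years

Duration is start − end for each: (298.9 − 251.902) + (1600 − 1400) + (2.58 − 0).
That is 46.998 + 200 + 2.58, which totals 249.578 million years.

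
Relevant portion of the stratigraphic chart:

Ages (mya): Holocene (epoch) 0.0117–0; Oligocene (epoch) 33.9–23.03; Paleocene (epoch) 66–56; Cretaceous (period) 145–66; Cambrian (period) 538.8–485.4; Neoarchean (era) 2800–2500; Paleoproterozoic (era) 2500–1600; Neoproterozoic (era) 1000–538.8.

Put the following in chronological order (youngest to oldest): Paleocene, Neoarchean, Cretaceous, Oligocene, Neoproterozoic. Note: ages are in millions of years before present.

Read off each span (Ma): Paleocene 66–56; Neoarchean 2800–2500; Cretaceous 145–66; Oligocene 33.9–23.03; Neoproterozoic 1000–538.8.
Larger Ma is older, so oldest→youngest is Neoarchean, Neoproterozoic, Cretaceous, Paleocene, Oligocene; reverse it for youngest→oldest.

Oligocene, Paleocene, Cretaceous, Neoproterozoic, Neoarchean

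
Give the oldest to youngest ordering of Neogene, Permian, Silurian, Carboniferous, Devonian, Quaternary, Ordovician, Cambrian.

Group by era (each group listed oldest first) — Paleozoic: Cambrian, Ordovician, Silurian, Devonian, Carboniferous, Permian; Cenozoic: Neogene, Quaternary. The eras run Paleozoic → Mesozoic → Cenozoic. Concatenating the groups in that era order gives oldest to youngest directly.

Cambrian, Ordovician, Silurian, Devonian, Carboniferous, Permian, Neogene, Quaternary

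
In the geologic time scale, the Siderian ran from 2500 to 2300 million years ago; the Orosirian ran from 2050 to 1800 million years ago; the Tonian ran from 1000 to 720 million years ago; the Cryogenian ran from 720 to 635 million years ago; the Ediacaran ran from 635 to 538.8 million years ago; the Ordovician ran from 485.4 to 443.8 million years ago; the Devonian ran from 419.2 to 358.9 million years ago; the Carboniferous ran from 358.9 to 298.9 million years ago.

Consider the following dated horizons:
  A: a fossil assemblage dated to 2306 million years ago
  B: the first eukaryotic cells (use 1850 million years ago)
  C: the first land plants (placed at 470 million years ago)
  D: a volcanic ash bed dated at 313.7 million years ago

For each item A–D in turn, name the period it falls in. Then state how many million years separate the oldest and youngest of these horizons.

A — Siderian; B — Orosirian; C — Ordovician; D — Carboniferous; span 1992.3 million years

A: 2306 Ma lies in 2500–2300 Ma, so Siderian.
B: 1850 Ma lies in 2050–1800 Ma, so Orosirian.
C: 470 Ma lies in 485.4–443.8 Ma, so Ordovician.
D: 313.7 Ma lies in 358.9–298.9 Ma, so Carboniferous.
Oldest = 2306 Ma, youngest = 313.7 Ma → span 1992.3 Myr.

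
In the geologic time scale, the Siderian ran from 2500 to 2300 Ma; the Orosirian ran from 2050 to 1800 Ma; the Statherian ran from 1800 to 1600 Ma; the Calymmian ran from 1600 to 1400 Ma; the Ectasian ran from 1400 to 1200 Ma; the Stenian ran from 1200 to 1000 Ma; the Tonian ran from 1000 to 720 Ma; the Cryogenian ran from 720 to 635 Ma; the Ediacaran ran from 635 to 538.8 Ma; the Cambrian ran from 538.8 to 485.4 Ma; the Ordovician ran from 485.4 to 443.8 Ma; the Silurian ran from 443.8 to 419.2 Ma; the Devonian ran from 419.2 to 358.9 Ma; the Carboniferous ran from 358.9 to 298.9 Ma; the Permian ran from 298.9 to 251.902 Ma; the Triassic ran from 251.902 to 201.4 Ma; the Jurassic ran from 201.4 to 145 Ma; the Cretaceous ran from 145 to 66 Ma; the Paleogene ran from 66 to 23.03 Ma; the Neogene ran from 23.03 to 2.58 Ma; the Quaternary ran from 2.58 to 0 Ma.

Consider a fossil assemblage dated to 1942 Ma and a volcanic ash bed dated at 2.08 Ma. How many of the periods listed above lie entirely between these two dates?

The older date is 1942 Ma and the younger is 2.08 Ma.
Periods with start < 1942 and end > 2.08 Ma: Statherian (1800–1600), Calymmian (1600–1400), Ectasian (1400–1200), Stenian (1200–1000), Tonian (1000–720), Cryogenian (720–635), Ediacaran (635–538.8), Cambrian (538.8–485.4), Ordovician (485.4–443.8), Silurian (443.8–419.2), Devonian (419.2–358.9), Carboniferous (358.9–298.9), Permian (298.9–251.902), Triassic (251.902–201.4), Jurassic (201.4–145), Cretaceous (145–66), Paleogene (66–23.03), Neogene (23.03–2.58).
That is 18 complete periods.

18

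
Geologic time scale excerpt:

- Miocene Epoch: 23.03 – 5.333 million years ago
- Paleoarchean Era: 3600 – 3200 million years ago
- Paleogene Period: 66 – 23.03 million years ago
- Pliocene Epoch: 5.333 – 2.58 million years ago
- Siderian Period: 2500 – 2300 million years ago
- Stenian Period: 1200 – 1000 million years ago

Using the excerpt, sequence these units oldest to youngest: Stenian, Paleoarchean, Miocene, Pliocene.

Paleoarchean, then Stenian, then Miocene, then Pliocene

Read off each span (Ma): Stenian 1200–1000; Paleoarchean 3600–3200; Miocene 23.03–5.333; Pliocene 5.333–2.58.
Larger Ma is older, so oldest→youngest is Paleoarchean, Stenian, Miocene, Pliocene.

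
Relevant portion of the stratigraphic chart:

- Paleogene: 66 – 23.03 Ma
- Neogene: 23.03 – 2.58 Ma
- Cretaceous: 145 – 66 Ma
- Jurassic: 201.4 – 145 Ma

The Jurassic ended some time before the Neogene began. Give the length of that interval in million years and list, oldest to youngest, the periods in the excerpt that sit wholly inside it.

121.97 million years; Cretaceous, Paleogene

The Jurassic closes at 145 Ma and the Neogene opens at 23.03 Ma, so the interval is 145 − 23.03 = 121.97 Myr.
A period fits inside if it starts at or after 145 Ma and ends at or before 23.03 Ma; oldest first that gives Cretaceous, Paleogene.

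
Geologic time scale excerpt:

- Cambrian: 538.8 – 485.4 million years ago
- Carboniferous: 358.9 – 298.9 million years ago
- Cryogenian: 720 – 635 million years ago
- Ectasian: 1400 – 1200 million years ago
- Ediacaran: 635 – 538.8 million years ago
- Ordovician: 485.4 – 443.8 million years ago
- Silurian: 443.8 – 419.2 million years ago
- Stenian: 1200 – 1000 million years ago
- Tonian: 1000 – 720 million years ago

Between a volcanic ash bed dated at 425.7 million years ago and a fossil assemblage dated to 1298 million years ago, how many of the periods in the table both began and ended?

6

1298 Ma sits inside the Ectasian (1400–1200) and 425.7 Ma inside the Silurian (443.8–419.2); neither of those is wholly between the two dates.
The listed periods lying completely between them are Stenian, Tonian, Cryogenian, Ediacaran, Cambrian, Ordovician — 6 in all.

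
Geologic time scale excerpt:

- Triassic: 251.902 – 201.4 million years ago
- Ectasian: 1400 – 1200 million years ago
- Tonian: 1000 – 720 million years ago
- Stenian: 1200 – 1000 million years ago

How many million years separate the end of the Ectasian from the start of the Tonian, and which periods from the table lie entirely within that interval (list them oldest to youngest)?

200 million years; Stenian

End of Ectasian = 1200 Ma; start of Tonian = 1000 Ma.
Gap = 1200 − 1000 = 200 Myr.
Periods wholly inside 1200–1000 Ma: Stenian (1200–1000).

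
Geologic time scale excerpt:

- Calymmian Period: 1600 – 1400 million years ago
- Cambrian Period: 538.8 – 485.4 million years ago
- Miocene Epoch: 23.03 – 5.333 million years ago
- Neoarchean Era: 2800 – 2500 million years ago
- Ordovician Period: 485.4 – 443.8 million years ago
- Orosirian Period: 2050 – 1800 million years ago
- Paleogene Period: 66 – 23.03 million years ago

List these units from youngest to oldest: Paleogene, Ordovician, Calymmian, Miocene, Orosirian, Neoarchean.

Miocene → Paleogene → Ordovician → Calymmian → Orosirian → Neoarchean

The oldest of these is Neoarchean (starts 2800 Ma) and the youngest is Miocene (ends 5.333 Ma).
In between, by decreasing start age: Orosirian (2050), Calymmian (1600), Ordovician (485.4), Paleogene (66).
Listing youngest first means reversing that sequence.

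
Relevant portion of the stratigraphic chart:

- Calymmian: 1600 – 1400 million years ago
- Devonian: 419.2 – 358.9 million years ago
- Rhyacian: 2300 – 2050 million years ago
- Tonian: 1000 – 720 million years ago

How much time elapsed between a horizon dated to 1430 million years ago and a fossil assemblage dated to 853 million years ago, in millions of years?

1430 − 853 = 577 million years.

577 million years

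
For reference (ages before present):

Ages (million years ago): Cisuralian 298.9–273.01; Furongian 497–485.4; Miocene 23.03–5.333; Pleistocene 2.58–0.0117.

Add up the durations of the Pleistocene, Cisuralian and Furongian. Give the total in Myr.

Duration is start − end for each: (2.58 − 0.0117) + (298.9 − 273.01) + (497 − 485.4).
That is 2.5683 + 25.89 + 11.6, which totals 40.0583 million years.

40.0583 million years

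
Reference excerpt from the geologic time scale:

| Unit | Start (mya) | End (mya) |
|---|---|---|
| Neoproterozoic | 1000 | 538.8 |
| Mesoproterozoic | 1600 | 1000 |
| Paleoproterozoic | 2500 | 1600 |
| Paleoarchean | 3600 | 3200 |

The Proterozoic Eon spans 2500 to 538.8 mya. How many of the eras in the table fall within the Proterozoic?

3

Eras inside 2500–538.8 Ma: Paleoproterozoic, Mesoproterozoic, Neoproterozoic — 3 in total.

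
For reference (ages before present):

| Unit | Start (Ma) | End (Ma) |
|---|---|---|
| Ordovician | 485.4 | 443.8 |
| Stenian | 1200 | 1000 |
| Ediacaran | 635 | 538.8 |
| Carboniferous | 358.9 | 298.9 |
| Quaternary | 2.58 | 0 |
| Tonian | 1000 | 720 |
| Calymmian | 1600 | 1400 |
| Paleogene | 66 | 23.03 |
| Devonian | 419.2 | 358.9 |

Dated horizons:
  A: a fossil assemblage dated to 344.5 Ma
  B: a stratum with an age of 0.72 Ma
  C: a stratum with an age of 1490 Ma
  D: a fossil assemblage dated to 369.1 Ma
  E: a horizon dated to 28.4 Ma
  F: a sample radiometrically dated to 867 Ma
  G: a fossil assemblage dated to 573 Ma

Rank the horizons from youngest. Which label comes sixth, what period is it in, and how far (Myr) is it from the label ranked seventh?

Smaller Ma means younger, so youngest first: B 0.72 < E 28.4 < A 344.5 < D 369.1 < G 573 < F 867 < C 1490.
Counting 6 along gives F (867 Ma); the excerpt puts that inside the Tonian, 1000–720 Ma.
Next in line is C (1490 Ma), and 1490 − 867 = 623 Myr.

F, in the Tonian; 623 million years to C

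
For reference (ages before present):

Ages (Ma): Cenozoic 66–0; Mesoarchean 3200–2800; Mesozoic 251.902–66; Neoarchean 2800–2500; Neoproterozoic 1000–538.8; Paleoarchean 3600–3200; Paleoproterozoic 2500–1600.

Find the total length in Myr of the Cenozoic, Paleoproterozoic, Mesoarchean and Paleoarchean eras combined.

1766 million years

Duration is start − end for each: (66 − 0) + (2500 − 1600) + (3200 − 2800) + (3600 − 3200).
That is 66 + 900 + 400 + 400, which totals 1766 million years.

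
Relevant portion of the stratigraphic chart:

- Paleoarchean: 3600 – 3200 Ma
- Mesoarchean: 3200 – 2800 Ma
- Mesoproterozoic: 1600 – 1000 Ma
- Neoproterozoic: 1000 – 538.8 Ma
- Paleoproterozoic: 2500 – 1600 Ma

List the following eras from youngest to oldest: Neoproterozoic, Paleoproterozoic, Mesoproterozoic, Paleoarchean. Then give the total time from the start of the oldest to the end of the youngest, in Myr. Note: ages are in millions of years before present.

From the excerpt: Neoproterozoic 1000–538.8; Paleoproterozoic 2500–1600; Mesoproterozoic 1600–1000; Paleoarchean 3600–3200 (Ma).
Larger Ma is earlier, so the oldest is Paleoarchean and the youngest is Neoproterozoic; youngest to oldest: Neoproterozoic, Mesoproterozoic, Paleoproterozoic, Paleoarchean.
Oldest start 3600 minus youngest end 538.8 gives 3061.2 Myr overall.

Neoproterozoic → Mesoproterozoic → Paleoproterozoic → Paleoarchean; total span 3061.2 Myr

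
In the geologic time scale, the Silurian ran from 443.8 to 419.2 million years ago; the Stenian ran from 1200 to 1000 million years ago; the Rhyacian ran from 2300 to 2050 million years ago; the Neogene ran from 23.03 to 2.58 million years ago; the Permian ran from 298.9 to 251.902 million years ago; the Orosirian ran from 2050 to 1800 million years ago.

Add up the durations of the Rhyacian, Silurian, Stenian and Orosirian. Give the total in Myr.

Duration is start − end for each: (2300 − 2050) + (443.8 − 419.2) + (1200 − 1000) + (2050 − 1800).
That is 250 + 24.6 + 200 + 250, which totals 724.6 million years.

724.6 million years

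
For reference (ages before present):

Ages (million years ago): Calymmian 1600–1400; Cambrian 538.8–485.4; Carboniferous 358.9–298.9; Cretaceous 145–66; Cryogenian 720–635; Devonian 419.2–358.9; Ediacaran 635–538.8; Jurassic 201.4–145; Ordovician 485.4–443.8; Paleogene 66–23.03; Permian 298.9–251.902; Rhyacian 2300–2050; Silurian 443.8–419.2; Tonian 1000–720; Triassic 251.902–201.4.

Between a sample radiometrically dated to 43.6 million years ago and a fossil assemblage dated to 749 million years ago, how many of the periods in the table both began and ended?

The older date is 749 Ma and the younger is 43.6 Ma.
Periods with start < 749 and end > 43.6 Ma: Cryogenian (720–635), Ediacaran (635–538.8), Cambrian (538.8–485.4), Ordovician (485.4–443.8), Silurian (443.8–419.2), Devonian (419.2–358.9), Carboniferous (358.9–298.9), Permian (298.9–251.902), Triassic (251.902–201.4), Jurassic (201.4–145), Cretaceous (145–66).
That is 11 complete periods.

11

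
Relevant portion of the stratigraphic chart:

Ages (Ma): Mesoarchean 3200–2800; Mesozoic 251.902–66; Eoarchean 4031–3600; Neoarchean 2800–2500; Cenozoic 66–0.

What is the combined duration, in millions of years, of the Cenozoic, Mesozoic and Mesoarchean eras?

651.902 million years

Duration is start − end for each: (66 − 0) + (251.902 − 66) + (3200 − 2800).
That is 66 + 185.902 + 400, which totals 651.902 million years.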